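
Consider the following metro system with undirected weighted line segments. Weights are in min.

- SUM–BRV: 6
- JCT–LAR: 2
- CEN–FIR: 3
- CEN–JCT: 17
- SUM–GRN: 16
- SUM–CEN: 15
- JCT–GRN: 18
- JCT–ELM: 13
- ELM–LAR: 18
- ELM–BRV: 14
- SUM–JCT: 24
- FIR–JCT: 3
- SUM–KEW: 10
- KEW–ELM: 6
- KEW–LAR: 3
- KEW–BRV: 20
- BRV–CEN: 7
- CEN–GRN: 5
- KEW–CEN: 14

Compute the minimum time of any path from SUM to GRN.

16 min

Enumerating some paths:
SUM–BRV–CEN–GRN: 6+7+5 = 18
SUM–GRN: 16 = 16
SUM–CEN–GRN: 15+5 = 20
The minimum is 16 min via SUM–GRN.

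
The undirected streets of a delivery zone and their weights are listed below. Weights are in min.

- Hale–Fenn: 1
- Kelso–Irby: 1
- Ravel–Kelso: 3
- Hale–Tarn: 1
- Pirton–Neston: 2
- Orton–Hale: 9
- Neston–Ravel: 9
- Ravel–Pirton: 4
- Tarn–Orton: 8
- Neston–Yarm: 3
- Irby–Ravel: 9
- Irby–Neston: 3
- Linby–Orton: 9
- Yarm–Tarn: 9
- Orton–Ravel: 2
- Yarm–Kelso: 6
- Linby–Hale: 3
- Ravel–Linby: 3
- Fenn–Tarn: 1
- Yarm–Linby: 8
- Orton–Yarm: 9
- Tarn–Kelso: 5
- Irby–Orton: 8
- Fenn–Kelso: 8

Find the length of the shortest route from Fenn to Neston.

Settle nodes by increasing distance from Fenn:
Fenn: 0
Hale: 1  (via Fenn)
Tarn: 1  (via Fenn)
Linby: 4  (via Hale)
Kelso: 6  (via Tarn)
Irby: 7  (via Kelso)
Ravel: 7  (via Linby)
Orton: 9  (via Tarn)
Yarm: 10  (via Tarn)
Neston: 10  (via Irby)
Shortest route: Fenn → Tarn → Kelso → Irby → Neston = 10 min.

10 min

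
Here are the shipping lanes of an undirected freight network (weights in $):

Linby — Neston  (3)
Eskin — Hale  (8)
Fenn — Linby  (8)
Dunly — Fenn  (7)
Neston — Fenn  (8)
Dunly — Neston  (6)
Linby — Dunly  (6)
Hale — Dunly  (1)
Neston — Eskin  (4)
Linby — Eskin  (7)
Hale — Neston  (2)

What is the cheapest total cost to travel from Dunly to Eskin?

Shortest distances from Dunly:
Dunly: 0
Hale: 1  (via Dunly)
Neston: 3  (via Hale)
Linby: 6  (via Dunly)
Fenn: 7  (via Dunly)
Eskin: 7  (via Neston)
Shortest route: Dunly → Hale → Neston → Eskin = $7.

$7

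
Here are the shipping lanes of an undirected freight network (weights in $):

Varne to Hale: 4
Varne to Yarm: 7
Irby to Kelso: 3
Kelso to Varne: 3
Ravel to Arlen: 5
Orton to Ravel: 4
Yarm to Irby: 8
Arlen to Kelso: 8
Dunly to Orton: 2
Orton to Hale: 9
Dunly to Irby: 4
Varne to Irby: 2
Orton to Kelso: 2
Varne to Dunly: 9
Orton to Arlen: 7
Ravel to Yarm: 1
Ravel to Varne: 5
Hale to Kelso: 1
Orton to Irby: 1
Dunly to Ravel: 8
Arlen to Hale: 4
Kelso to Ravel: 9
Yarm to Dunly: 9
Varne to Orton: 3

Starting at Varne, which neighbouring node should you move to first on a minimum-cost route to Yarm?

Ravel

Compare a few routes:
Varne - Irby - Orton - Ravel - Yarm: 2+1+4+1 = 8
Varne - Yarm: 7 = 7
Varne - Ravel - Yarm: 5+1 = 6
The minimum is $6 via Varne - Ravel - Yarm.
So from Varne the first move is to Ravel.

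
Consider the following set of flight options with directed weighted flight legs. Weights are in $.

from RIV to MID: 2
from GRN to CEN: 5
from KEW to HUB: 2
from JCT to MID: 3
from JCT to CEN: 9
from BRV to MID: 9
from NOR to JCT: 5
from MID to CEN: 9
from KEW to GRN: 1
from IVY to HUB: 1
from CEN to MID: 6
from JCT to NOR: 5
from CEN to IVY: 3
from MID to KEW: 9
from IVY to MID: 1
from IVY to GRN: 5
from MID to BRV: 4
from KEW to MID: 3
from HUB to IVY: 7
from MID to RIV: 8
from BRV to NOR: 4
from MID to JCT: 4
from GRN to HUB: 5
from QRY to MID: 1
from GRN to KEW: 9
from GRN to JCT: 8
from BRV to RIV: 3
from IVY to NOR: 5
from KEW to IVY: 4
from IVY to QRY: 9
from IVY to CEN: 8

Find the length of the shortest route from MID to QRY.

$21

Shortest distances from MID:
MID: 0
BRV: 4  (via MID)
JCT: 4  (via MID)
RIV: 7  (via BRV)
NOR: 8  (via BRV)
CEN: 9  (via MID)
KEW: 9  (via MID)
GRN: 10  (via KEW)
HUB: 11  (via KEW)
IVY: 12  (via CEN)
QRY: 21  (via IVY)
Shortest route: MID → CEN → IVY → QRY = $21.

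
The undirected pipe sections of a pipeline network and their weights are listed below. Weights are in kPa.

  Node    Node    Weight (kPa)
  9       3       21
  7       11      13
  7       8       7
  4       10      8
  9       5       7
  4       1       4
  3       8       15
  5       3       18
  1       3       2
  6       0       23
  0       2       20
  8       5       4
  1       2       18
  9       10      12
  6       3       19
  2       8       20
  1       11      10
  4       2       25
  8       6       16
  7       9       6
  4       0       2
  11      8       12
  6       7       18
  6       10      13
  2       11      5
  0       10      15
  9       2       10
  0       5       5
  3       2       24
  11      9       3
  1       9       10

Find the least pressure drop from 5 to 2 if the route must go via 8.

Shortest 5→8: 5–8 = 4
Best 8 to 2: 8–11–2 costing 17
Total via 8: 4 + 17 = 21 kPa.

21 kPa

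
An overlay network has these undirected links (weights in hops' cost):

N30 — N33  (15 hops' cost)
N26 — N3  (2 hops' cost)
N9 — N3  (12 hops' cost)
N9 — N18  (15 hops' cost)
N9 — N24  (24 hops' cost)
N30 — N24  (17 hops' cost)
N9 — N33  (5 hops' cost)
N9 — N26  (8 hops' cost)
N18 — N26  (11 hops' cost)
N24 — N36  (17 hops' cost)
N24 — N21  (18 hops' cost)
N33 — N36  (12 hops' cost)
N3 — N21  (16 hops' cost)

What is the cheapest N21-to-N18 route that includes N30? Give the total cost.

Best N21 to N30: N21 → N24 → N30 costing 35
Best N30 to N18: N30 → N33 → N9 → N18 costing 35
Total via N30: 35 + 35 = 70 hops' cost.

70 hops' cost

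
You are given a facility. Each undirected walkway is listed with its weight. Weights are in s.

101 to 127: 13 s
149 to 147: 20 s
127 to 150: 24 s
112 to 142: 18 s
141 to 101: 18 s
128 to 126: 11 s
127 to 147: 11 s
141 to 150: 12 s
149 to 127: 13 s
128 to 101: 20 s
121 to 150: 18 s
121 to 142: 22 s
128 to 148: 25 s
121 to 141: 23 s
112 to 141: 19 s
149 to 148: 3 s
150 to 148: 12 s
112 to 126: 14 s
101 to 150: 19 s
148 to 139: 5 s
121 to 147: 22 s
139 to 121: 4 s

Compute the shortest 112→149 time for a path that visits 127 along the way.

63 s

Best 112 to 127: 112 → 141 → 101 → 127 costing 50
Shortest 127→149: 127 → 149 = 13
Total via 127: 50 + 13 = 63 s.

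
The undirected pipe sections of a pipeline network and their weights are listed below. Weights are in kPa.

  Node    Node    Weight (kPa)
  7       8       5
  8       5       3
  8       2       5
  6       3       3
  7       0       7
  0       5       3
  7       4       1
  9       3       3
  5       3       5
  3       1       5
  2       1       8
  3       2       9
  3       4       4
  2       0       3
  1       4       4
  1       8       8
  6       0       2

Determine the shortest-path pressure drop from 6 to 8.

8 kPa

Running Dijkstra from 6:
6: 0
0: 2  (via 6)
3: 3  (via 6)
2: 5  (via 0)
5: 5  (via 0)
9: 6  (via 3)
4: 7  (via 3)
1: 8  (via 3)
7: 8  (via 4)
8: 8  (via 5)
Shortest route: 6–0–5–8 = 8 kPa.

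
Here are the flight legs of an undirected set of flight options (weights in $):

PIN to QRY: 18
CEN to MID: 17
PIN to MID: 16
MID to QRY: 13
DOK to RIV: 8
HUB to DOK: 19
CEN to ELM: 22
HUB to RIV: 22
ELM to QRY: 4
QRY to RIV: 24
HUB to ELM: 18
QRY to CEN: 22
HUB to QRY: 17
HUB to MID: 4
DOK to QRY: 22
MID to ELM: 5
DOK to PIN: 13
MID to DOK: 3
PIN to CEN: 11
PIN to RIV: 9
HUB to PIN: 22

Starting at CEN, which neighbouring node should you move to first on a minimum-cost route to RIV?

PIN

Enumerating some paths:
CEN - PIN - RIV: 11+9 = 20
CEN - MID - DOK - RIV: 17+3+8 = 28
CEN - PIN - DOK - RIV: 11+13+8 = 32
Cheapest is CEN - PIN - RIV at $20.
So from CEN the first move is to PIN.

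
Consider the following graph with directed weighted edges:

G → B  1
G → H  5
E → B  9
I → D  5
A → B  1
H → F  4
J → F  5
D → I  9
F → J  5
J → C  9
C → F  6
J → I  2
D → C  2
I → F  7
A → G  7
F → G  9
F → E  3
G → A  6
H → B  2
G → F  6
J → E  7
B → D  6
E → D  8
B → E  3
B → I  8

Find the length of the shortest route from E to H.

Running Dijkstra from E:
E: 0
D: 8  (via E)
B: 9  (via E)
C: 10  (via D)
F: 16  (via C)
I: 17  (via D)
J: 21  (via F)
G: 25  (via F)
H: 30  (via G)
Shortest route: E–D–C–F–G–H = 30.

30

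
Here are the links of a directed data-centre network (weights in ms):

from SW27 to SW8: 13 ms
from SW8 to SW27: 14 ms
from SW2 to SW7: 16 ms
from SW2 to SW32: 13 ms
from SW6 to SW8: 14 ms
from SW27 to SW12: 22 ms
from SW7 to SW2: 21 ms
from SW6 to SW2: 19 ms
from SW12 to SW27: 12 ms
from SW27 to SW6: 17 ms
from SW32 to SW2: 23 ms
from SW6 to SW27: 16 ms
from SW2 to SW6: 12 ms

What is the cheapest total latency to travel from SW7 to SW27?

49 ms

Compare a few routes:
SW7 - SW2 - SW6 - SW27: 21+12+16 = 49
SW7 - SW2 - SW6 - SW8 - SW27: 21+12+14+14 = 61
Cheapest is SW7 - SW2 - SW6 - SW27 at 49 ms.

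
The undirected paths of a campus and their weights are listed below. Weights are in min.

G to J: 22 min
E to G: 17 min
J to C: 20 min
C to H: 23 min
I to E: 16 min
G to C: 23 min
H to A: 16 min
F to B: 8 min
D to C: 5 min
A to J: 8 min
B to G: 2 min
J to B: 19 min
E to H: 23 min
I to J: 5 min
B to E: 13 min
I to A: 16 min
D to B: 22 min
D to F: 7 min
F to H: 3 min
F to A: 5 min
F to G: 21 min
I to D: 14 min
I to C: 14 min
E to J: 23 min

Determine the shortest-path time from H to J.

16 min

Enumerating some paths:
H - F - A - J: 3+5+8 = 16
H - A - J: 16+8 = 24
H - F - D - I - J: 3+7+14+5 = 29
Cheapest is H - F - A - J at 16 min.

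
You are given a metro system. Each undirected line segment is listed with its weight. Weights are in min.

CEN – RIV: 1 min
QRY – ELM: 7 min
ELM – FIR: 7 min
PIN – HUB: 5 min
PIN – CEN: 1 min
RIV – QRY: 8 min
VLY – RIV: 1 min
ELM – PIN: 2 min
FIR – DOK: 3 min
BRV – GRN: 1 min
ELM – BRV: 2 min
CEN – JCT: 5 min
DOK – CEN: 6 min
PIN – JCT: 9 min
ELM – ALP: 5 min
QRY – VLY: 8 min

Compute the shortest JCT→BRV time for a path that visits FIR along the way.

23 min

Best JCT to FIR: JCT → CEN → DOK → FIR costing 14
Shortest FIR→BRV: FIR → ELM → BRV = 9
Total via FIR: 14 + 9 = 23 min.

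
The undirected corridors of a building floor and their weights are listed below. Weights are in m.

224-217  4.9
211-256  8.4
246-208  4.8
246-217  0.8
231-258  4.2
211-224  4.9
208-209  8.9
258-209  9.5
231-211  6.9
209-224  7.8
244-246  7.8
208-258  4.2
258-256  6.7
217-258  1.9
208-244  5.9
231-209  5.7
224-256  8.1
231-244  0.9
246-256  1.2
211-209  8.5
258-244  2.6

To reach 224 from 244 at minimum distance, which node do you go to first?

258

Candidate routes:
244 → 258 → 217 → 224: 2.6+1.9+4.9 = 9.4
244 → 231 → 258 → 217 → 224: 0.9+4.2+1.9+4.9 = 11.9
The minimum is 9.4 m via 244 → 258 → 217 → 224.
So from 244 the first move is to 258.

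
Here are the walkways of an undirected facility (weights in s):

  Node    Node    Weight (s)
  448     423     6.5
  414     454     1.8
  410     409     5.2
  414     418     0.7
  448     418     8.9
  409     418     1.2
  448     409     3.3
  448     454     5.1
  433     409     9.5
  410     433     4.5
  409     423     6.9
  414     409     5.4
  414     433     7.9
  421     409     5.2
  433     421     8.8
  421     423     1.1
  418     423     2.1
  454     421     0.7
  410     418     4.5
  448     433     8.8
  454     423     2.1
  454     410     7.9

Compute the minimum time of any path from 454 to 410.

Running Dijkstra from 454:
454: 0
421: 0.7  (via 454)
414: 1.8  (via 454)
423: 1.8  (via 421)
418: 2.5  (via 414)
409: 3.7  (via 418)
448: 5.1  (via 454)
410: 7  (via 418)
Shortest route: 454 → 414 → 418 → 410 = 7 s.

7 s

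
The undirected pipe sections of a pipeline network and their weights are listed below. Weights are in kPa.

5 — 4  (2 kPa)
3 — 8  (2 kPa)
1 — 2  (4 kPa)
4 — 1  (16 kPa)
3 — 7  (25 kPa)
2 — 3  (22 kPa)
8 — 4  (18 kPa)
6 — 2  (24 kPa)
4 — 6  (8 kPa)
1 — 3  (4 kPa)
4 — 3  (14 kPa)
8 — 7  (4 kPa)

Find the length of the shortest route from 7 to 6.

Running Dijkstra from 7:
7: 0
8: 4  (via 7)
3: 6  (via 8)
1: 10  (via 3)
2: 14  (via 1)
4: 20  (via 3)
5: 22  (via 4)
6: 28  (via 4)
Shortest route: 7–8–3–4–6 = 28 kPa.

28 kPa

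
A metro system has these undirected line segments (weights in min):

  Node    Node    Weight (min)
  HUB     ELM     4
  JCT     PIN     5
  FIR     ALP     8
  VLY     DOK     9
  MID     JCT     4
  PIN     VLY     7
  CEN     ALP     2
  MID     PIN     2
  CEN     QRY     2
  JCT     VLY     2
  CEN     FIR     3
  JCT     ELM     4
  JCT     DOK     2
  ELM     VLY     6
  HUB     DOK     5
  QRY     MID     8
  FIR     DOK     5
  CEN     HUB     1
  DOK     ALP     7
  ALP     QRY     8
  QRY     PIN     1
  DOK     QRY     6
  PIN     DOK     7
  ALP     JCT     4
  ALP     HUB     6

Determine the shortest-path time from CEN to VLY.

8 min

Compare a few routes:
CEN - ALP - JCT - VLY: 2+4+2 = 8
CEN - QRY - PIN - VLY: 2+1+7 = 10
CEN - QRY - PIN - JCT - VLY: 2+1+5+2 = 10
Cheapest is CEN - ALP - JCT - VLY at 8 min.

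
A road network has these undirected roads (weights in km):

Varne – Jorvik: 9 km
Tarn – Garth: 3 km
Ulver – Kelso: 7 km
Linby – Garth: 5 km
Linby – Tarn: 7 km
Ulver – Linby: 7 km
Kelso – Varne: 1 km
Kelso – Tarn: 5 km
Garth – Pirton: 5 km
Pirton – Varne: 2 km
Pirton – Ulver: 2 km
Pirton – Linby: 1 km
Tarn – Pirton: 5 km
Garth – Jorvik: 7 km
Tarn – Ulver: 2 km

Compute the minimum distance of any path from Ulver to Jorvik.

12 km

Compare a few routes:
Ulver - Pirton - Varne - Jorvik: 2+2+9 = 13
Ulver - Tarn - Garth - Jorvik: 2+3+7 = 12
Ulver - Pirton - Garth - Jorvik: 2+5+7 = 14
Cheapest is Ulver - Tarn - Garth - Jorvik at 12 km.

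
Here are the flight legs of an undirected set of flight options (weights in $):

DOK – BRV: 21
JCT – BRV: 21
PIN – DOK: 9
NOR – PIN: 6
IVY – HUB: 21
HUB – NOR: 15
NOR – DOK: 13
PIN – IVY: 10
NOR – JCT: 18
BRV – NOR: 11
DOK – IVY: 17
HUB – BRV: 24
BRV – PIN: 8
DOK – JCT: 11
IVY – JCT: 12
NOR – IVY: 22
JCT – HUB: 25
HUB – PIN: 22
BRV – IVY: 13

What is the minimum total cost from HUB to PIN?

Compare a few routes:
HUB - BRV - PIN: 24+8 = 32
HUB - IVY - PIN: 21+10 = 31
HUB - NOR - PIN: 15+6 = 21
HUB - PIN: 22 = 22
Cheapest is HUB - NOR - PIN at $21.

$21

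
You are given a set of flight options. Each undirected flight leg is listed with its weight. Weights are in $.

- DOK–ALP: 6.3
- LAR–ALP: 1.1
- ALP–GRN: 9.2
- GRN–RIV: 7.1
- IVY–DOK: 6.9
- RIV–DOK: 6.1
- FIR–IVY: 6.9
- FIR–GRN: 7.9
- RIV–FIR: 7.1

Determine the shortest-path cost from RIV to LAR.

$13.5

Enumerating some paths:
RIV → DOK → ALP → LAR: 6.1+6.3+1.1 = 13.5
RIV → GRN → ALP → LAR: 7.1+9.2+1.1 = 17.4
RIV → FIR → GRN → ALP → LAR: 7.1+7.9+9.2+1.1 = 25.3
RIV → FIR → IVY → DOK → ALP → LAR: 7.1+6.9+6.9+6.3+1.1 = 28.3
Cheapest is RIV → DOK → ALP → LAR at $13.5.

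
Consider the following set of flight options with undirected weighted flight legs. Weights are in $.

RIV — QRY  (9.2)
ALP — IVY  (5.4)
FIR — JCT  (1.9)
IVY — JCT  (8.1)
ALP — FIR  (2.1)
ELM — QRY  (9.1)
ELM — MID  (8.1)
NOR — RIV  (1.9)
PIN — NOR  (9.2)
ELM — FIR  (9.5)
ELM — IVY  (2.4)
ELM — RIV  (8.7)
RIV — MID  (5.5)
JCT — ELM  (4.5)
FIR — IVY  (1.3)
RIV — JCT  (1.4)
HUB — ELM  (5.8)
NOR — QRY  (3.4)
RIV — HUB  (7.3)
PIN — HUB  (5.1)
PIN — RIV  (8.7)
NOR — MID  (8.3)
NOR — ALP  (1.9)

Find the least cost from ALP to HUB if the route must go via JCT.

$12.7

Best ALP to JCT: ALP–FIR–JCT costing 4
Best JCT to HUB: JCT–RIV–HUB costing 8.7
Total via JCT: 4 + 8.7 = $12.7.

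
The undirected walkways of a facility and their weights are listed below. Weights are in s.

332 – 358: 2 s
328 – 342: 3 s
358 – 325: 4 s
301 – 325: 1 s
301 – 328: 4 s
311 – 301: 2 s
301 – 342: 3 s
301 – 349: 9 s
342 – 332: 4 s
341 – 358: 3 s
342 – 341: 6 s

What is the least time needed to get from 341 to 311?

10 s

Running Dijkstra from 341:
341: 0
358: 3  (via 341)
332: 5  (via 358)
342: 6  (via 341)
325: 7  (via 358)
301: 8  (via 325)
328: 9  (via 342)
311: 10  (via 301)
Shortest route: 341–358–325–301–311 = 10 s.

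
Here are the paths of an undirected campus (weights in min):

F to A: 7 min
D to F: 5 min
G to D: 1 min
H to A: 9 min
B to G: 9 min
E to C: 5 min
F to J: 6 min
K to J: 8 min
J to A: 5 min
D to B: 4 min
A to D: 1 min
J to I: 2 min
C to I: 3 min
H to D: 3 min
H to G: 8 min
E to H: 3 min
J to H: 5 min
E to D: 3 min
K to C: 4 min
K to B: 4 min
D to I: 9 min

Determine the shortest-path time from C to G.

9 min

Running Dijkstra from C:
C: 0
I: 3  (via C)
K: 4  (via C)
E: 5  (via C)
J: 5  (via I)
B: 8  (via K)
D: 8  (via E)
H: 8  (via E)
A: 9  (via D)
G: 9  (via D)
Shortest route: C–E–D–G = 9 min.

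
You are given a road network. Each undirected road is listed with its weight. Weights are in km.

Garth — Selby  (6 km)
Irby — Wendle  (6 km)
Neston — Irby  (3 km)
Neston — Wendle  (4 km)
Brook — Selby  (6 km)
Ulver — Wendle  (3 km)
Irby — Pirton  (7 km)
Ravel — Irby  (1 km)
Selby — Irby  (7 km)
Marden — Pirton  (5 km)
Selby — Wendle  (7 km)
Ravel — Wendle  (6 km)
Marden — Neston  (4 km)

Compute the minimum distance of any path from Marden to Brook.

Compare a few routes:
Marden - Neston - Irby - Wendle - Selby - Brook: 4+3+6+7+6 = 26
Marden - Neston - Irby - Selby - Brook: 4+3+7+6 = 20
Marden - Pirton - Irby - Selby - Brook: 5+7+7+6 = 25
Marden - Neston - Wendle - Selby - Brook: 4+4+7+6 = 21
Cheapest is Marden - Neston - Irby - Selby - Brook at 20 km.

20 km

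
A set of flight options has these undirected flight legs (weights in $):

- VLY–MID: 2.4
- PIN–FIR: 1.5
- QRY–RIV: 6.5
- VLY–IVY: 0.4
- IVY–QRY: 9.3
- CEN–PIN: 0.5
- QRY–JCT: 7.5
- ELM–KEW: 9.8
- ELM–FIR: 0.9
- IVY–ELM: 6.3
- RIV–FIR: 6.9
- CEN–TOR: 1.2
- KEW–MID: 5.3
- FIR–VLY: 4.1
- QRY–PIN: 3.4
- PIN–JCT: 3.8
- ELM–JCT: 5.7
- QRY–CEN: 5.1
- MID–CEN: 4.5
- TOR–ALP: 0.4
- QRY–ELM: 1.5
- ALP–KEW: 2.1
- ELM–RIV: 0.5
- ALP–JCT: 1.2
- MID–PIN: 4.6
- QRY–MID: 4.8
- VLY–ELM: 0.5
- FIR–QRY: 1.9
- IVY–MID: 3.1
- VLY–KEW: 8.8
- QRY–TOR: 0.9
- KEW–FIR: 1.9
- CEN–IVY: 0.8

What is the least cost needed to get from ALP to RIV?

$3.3

Running Dijkstra from ALP:
ALP: 0
TOR: 0.4  (via ALP)
JCT: 1.2  (via ALP)
QRY: 1.3  (via TOR)
CEN: 1.6  (via TOR)
KEW: 2.1  (via ALP)
PIN: 2.1  (via CEN)
IVY: 2.4  (via CEN)
VLY: 2.8  (via IVY)
ELM: 2.8  (via QRY)
FIR: 3.2  (via QRY)
RIV: 3.3  (via ELM)
Shortest route: ALP → TOR → QRY → ELM → RIV = $3.3.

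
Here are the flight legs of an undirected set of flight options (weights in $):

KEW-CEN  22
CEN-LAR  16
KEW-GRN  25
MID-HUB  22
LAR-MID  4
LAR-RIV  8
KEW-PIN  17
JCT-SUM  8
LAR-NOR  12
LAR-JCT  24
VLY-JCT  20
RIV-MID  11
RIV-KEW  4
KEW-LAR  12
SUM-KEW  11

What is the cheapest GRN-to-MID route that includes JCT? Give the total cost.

Best GRN to JCT: GRN–KEW–SUM–JCT costing 44
Best JCT to MID: JCT–LAR–MID costing 28
Total via JCT: 44 + 28 = $72.

$72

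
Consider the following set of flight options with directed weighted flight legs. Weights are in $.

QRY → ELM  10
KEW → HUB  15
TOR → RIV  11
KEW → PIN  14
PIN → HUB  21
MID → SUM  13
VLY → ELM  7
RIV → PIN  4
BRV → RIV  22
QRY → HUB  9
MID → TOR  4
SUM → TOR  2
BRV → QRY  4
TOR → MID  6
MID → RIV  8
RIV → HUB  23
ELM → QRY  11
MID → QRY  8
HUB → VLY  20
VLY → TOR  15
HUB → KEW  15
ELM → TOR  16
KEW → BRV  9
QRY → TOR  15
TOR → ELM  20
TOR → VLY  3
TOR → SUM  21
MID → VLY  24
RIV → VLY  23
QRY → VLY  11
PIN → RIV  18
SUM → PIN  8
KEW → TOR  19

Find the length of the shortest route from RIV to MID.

$44

Candidate routes:
RIV - VLY - TOR - MID: 23+15+6 = 44
RIV - VLY - ELM - QRY - TOR - MID: 23+7+11+15+6 = 62
RIV - VLY - ELM - TOR - MID: 23+7+16+6 = 52
Cheapest is RIV - VLY - TOR - MID at $44.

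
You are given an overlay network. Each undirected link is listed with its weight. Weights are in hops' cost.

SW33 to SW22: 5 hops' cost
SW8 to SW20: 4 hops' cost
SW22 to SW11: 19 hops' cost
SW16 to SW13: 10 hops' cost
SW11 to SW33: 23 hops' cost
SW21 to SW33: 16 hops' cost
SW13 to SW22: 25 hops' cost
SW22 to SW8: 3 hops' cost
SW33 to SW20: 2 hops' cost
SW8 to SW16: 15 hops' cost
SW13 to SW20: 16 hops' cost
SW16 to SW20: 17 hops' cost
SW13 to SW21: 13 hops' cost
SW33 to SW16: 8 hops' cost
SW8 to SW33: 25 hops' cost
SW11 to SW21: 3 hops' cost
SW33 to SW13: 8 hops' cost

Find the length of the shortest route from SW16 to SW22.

13 hops' cost

Compare a few routes:
SW16 - SW33 - SW20 - SW8 - SW22: 8+2+4+3 = 17
SW16 - SW8 - SW22: 15+3 = 18
SW16 - SW13 - SW33 - SW22: 10+8+5 = 23
SW16 - SW33 - SW22: 8+5 = 13
The minimum is 13 hops' cost via SW16 - SW33 - SW22.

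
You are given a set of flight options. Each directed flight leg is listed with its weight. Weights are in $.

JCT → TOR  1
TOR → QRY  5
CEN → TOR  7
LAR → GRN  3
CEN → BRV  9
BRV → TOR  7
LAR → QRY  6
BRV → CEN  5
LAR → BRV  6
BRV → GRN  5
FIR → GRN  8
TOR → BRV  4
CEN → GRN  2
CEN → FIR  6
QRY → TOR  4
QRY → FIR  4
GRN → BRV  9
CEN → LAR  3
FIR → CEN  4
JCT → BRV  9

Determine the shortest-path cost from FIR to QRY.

$13

Running Dijkstra from FIR:
FIR: 0
CEN: 4  (via FIR)
GRN: 6  (via CEN)
LAR: 7  (via CEN)
TOR: 11  (via CEN)
QRY: 13  (via LAR)
Shortest route: FIR → CEN → LAR → QRY = $13.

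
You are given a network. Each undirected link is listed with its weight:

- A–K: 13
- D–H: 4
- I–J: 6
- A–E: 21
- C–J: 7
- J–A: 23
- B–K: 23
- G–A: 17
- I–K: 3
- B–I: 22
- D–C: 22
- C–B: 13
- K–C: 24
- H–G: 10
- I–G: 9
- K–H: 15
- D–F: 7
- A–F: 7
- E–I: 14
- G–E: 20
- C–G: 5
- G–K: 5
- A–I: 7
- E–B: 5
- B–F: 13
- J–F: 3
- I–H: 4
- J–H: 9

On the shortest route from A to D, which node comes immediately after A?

Enumerating some paths:
A–F–D: 7+7 = 14
A–I–H–D: 7+4+4 = 15
The minimum is 14 via A–F–D.
So from A the first move is to F.

F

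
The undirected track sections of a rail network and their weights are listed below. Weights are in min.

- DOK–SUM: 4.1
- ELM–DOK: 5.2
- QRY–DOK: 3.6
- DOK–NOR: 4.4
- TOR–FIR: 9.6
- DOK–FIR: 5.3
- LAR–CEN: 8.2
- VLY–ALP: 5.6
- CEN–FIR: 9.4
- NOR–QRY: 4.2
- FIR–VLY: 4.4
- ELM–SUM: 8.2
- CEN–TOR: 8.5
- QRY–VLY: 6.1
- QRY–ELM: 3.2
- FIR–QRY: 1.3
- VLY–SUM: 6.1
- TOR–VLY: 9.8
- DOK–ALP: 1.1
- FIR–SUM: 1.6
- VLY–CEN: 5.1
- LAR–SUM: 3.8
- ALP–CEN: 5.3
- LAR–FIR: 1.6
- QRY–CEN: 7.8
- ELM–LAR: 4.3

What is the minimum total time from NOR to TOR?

Settle nodes by increasing distance from NOR:
NOR: 0
QRY: 4.2  (via NOR)
DOK: 4.4  (via NOR)
ALP: 5.5  (via DOK)
FIR: 5.5  (via QRY)
SUM: 7.1  (via FIR)
LAR: 7.1  (via FIR)
ELM: 7.4  (via QRY)
VLY: 9.9  (via FIR)
CEN: 10.8  (via ALP)
TOR: 15.1  (via FIR)
Shortest route: NOR → QRY → FIR → TOR = 15.1 min.

15.1 min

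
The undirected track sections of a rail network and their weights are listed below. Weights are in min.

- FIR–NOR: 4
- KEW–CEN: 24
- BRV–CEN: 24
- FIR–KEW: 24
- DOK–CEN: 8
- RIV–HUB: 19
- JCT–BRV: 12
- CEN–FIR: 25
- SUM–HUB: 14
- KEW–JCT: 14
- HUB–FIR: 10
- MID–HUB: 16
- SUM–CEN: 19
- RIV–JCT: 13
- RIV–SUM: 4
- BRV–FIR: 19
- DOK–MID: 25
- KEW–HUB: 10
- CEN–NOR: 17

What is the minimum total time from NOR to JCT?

Shortest distances from NOR:
NOR: 0
FIR: 4  (via NOR)
HUB: 14  (via FIR)
CEN: 17  (via NOR)
BRV: 23  (via FIR)
KEW: 24  (via HUB)
DOK: 25  (via CEN)
SUM: 28  (via HUB)
MID: 30  (via HUB)
RIV: 32  (via SUM)
JCT: 35  (via BRV)
Shortest route: NOR → FIR → BRV → JCT = 35 min.

35 min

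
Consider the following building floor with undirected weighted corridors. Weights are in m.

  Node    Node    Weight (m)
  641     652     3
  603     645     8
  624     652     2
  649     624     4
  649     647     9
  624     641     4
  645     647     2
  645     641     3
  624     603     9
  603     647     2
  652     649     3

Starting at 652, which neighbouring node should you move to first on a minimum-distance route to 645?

Candidate routes:
652–624–641–645: 2+4+3 = 9
652–641–645: 3+3 = 6
652–649–624–641–645: 3+4+4+3 = 14
652–649–647–645: 3+9+2 = 14
The minimum is 6 m via 652–641–645.
So from 652 the first move is to 641.

641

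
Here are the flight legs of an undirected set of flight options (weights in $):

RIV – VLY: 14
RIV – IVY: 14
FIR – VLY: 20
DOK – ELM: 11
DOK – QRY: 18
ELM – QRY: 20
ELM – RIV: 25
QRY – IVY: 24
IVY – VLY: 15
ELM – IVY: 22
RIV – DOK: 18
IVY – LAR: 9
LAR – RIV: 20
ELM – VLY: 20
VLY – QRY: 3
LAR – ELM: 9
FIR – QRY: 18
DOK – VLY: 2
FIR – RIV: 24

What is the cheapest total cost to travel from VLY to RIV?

Candidate routes:
VLY - RIV: 14 = 14
VLY - DOK - RIV: 2+18 = 20
VLY - IVY - RIV: 15+14 = 29
The minimum is $14 via VLY - RIV.

$14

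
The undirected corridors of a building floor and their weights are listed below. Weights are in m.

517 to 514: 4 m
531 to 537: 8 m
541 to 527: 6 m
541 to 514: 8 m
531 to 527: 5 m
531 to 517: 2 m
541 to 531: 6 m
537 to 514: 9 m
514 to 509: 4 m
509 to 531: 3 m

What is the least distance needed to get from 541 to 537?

14 m

Candidate routes:
541 → 514 → 537: 8+9 = 17
541 → 531 → 537: 6+8 = 14
541 → 527 → 531 → 537: 6+5+8 = 19
Cheapest is 541 → 531 → 537 at 14 m.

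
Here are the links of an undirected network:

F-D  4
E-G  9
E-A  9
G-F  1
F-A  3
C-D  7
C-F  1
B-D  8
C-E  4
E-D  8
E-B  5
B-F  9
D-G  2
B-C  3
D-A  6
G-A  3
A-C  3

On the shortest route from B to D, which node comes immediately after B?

Compare a few routes:
B - D: 8 = 8
B - C - F - G - D: 3+1+1+2 = 7
Cheapest is B - C - F - G - D at 7.
So from B the first move is to C.

C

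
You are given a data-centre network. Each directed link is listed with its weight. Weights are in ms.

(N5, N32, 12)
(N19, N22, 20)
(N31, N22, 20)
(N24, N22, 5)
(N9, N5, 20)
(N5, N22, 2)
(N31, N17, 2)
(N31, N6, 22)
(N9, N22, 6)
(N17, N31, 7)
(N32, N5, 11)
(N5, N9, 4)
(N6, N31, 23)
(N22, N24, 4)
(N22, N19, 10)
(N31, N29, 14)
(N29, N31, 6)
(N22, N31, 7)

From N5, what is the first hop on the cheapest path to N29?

N22

Enumerating some paths:
N5 → N9 → N22 → N31 → N29: 4+6+7+14 = 31
N5 → N22 → N31 → N29: 2+7+14 = 23
Cheapest is N5 → N22 → N31 → N29 at 23 ms.
So from N5 the first move is to N22.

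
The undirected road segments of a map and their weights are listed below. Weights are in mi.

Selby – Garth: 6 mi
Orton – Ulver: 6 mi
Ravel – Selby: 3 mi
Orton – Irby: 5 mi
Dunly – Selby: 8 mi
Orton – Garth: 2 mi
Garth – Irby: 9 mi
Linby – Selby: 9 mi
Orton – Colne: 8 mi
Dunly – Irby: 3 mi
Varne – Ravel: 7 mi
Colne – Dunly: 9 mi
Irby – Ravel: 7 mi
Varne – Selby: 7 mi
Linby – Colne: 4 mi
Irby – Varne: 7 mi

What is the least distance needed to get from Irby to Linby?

Compare a few routes:
Irby - Ravel - Selby - Linby: 7+3+9 = 19
Irby - Orton - Colne - Linby: 5+8+4 = 17
Irby - Dunly - Colne - Linby: 3+9+4 = 16
Irby - Dunly - Selby - Linby: 3+8+9 = 20
The minimum is 16 mi via Irby - Dunly - Colne - Linby.

16 mi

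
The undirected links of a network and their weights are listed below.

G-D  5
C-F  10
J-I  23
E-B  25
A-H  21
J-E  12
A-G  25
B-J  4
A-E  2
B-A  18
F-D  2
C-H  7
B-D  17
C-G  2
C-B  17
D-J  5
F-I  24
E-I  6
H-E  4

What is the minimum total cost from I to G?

19

Candidate routes:
I - F - D - G: 24+2+5 = 31
I - E - J - D - G: 6+12+5+5 = 28
I - E - H - C - G: 6+4+7+2 = 19
The minimum is 19 via I - E - H - C - G.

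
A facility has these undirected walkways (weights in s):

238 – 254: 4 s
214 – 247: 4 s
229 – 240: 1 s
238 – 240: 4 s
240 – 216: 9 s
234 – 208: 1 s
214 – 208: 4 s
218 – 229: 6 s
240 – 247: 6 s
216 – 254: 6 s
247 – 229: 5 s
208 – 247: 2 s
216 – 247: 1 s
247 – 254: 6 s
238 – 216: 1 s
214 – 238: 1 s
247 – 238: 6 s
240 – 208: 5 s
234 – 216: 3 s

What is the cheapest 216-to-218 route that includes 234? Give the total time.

16 s

Best 216 to 234: 216 → 234 costing 3
Best 234 to 218: 234 → 208 → 240 → 229 → 218 costing 13
Total via 234: 3 + 13 = 16 s.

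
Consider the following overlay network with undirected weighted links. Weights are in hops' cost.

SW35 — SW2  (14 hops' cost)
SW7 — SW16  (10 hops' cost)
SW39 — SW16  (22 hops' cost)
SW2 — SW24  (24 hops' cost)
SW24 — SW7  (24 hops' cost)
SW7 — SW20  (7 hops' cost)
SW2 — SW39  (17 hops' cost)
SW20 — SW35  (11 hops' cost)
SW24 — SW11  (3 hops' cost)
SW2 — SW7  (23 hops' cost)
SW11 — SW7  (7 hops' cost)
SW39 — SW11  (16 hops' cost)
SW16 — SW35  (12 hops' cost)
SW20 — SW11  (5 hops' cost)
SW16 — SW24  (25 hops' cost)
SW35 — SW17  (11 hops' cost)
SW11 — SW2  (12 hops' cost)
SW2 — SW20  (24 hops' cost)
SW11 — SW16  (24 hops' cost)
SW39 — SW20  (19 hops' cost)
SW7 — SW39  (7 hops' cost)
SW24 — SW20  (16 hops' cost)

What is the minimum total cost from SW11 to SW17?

27 hops' cost

Shortest distances from SW11:
SW11: 0
SW24: 3  (via SW11)
SW20: 5  (via SW11)
SW7: 7  (via SW11)
SW2: 12  (via SW11)
SW39: 14  (via SW7)
SW35: 16  (via SW20)
SW16: 17  (via SW7)
SW17: 27  (via SW35)
Shortest route: SW11 → SW20 → SW35 → SW17 = 27 hops' cost.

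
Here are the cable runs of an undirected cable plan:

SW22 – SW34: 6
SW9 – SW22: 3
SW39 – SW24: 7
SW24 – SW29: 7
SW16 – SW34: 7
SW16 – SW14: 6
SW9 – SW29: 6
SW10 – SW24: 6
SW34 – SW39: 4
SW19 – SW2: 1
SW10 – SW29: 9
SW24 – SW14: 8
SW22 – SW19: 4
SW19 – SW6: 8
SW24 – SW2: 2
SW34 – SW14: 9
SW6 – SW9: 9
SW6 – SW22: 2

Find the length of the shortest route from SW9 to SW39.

Enumerating some paths:
SW9 → SW22 → SW34 → SW39: 3+6+4 = 13
SW9 → SW22 → SW19 → SW2 → SW24 → SW39: 3+4+1+2+7 = 17
The minimum is 13 via SW9 → SW22 → SW34 → SW39.

13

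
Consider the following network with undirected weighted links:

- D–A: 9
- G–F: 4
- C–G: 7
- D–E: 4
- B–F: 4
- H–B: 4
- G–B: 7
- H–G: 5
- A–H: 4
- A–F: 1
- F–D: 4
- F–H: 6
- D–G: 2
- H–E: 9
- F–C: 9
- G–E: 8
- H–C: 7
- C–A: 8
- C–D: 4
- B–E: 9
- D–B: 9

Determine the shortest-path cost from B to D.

Running Dijkstra from B:
B: 0
F: 4  (via B)
H: 4  (via B)
A: 5  (via F)
G: 7  (via B)
D: 8  (via F)
Shortest route: B → F → D = 8.

8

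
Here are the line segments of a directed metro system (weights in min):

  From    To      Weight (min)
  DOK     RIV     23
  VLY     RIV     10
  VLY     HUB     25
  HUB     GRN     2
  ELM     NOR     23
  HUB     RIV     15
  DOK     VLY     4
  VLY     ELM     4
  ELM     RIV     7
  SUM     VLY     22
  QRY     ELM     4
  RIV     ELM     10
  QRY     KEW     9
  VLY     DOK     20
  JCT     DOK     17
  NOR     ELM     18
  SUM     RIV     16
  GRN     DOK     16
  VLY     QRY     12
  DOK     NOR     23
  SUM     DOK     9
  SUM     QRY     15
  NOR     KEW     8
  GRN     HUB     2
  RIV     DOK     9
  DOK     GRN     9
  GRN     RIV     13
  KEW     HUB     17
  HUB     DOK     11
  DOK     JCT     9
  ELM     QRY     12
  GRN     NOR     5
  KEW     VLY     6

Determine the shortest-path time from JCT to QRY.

Settle nodes by increasing distance from JCT:
JCT: 0
DOK: 17  (via JCT)
VLY: 21  (via DOK)
ELM: 25  (via VLY)
GRN: 26  (via DOK)
HUB: 28  (via GRN)
NOR: 31  (via GRN)
RIV: 31  (via VLY)
QRY: 33  (via VLY)
Shortest route: JCT → DOK → VLY → QRY = 33 min.

33 min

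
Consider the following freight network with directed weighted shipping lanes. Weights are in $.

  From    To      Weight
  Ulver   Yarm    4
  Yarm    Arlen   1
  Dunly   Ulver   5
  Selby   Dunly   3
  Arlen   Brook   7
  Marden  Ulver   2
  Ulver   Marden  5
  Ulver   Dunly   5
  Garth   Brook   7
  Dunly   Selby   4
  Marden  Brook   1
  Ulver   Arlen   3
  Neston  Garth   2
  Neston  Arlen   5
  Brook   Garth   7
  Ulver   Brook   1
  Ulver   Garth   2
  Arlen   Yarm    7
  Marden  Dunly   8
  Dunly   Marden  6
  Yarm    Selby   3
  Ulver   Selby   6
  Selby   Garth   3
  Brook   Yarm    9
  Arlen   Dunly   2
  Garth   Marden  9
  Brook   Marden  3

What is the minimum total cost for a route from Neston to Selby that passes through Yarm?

Best Neston to Yarm: Neston → Arlen → Yarm costing 12
Best Yarm to Selby: Yarm → Selby costing 3
Total via Yarm: 12 + 3 = $15.

$15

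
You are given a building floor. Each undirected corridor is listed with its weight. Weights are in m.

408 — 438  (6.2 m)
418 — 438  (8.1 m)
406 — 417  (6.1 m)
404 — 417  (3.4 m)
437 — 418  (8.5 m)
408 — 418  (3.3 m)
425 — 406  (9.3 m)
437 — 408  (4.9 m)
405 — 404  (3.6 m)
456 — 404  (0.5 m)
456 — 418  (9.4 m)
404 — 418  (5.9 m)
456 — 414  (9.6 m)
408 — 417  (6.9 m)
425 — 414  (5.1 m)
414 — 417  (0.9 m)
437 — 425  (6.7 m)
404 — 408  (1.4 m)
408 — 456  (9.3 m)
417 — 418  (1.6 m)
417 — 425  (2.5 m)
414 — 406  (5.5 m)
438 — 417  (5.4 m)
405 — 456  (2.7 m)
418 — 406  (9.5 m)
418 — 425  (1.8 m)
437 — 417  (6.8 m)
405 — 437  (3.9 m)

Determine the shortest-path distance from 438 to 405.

10.8 m

Shortest distances from 438:
438: 0
417: 5.4  (via 438)
408: 6.2  (via 438)
414: 6.3  (via 417)
418: 7  (via 417)
404: 7.6  (via 408)
425: 7.9  (via 417)
456: 8.1  (via 404)
405: 10.8  (via 456)
Shortest route: 438–408–404–456–405 = 10.8 m.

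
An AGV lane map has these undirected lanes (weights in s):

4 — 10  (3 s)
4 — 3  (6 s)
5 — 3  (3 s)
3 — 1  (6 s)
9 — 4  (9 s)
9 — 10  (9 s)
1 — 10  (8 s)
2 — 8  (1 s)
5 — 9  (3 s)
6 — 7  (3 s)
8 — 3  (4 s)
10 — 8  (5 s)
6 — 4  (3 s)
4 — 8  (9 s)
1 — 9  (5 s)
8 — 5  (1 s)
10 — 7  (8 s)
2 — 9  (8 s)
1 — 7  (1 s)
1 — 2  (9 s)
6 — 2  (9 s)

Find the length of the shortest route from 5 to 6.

Running Dijkstra from 5:
5: 0
8: 1  (via 5)
2: 2  (via 8)
3: 3  (via 5)
9: 3  (via 5)
10: 6  (via 8)
1: 8  (via 9)
4: 9  (via 3)
7: 9  (via 1)
6: 11  (via 2)
Shortest route: 5 → 8 → 2 → 6 = 11 s.

11 s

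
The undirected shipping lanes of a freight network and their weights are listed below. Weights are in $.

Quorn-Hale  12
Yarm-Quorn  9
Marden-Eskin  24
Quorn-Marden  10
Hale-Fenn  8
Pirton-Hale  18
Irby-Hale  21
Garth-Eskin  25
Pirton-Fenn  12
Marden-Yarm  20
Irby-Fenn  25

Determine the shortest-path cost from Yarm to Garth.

Candidate routes:
Yarm - Quorn - Marden - Eskin - Garth: 9+10+24+25 = 68
Yarm - Marden - Eskin - Garth: 20+24+25 = 69
The minimum is $68 via Yarm - Quorn - Marden - Eskin - Garth.

$68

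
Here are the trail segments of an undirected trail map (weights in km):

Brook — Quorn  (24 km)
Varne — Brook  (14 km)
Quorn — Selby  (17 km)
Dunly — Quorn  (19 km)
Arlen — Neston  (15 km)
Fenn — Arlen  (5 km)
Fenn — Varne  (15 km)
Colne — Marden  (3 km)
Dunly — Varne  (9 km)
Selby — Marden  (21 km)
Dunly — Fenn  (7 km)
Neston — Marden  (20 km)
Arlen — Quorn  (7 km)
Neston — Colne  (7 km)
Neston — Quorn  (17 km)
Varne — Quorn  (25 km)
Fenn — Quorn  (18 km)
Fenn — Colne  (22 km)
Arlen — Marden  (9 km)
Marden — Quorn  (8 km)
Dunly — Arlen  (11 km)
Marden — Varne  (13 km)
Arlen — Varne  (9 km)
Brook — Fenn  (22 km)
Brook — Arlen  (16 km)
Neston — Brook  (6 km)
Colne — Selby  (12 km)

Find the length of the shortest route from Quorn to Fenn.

12 km

Shortest distances from Quorn:
Quorn: 0
Arlen: 7  (via Quorn)
Marden: 8  (via Quorn)
Colne: 11  (via Marden)
Fenn: 12  (via Arlen)
Shortest route: Quorn → Arlen → Fenn = 12 km.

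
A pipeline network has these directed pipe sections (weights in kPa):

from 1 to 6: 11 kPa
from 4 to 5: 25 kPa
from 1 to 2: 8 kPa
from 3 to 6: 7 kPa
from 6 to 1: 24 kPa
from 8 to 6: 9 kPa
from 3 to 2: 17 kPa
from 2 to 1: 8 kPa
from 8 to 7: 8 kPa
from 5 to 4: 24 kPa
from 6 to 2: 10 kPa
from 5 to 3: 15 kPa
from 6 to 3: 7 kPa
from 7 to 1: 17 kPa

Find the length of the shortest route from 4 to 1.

65 kPa

Shortest distances from 4:
4: 0
5: 25  (via 4)
3: 40  (via 5)
6: 47  (via 3)
2: 57  (via 3)
1: 65  (via 2)
Shortest route: 4 → 5 → 3 → 2 → 1 = 65 kPa.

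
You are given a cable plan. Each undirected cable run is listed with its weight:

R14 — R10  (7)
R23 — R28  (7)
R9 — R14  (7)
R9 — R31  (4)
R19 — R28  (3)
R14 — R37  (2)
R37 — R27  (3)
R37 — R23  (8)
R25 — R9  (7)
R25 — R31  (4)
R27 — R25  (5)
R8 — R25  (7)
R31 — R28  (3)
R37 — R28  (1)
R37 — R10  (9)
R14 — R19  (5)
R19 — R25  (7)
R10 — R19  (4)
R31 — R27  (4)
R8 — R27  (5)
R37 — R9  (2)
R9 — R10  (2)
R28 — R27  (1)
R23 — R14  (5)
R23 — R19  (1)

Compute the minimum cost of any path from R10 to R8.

Shortest distances from R10:
R10: 0
R9: 2  (via R10)
R19: 4  (via R10)
R37: 4  (via R9)
R23: 5  (via R19)
R28: 5  (via R37)
R14: 6  (via R37)
R27: 6  (via R28)
R31: 6  (via R9)
R25: 9  (via R9)
R8: 11  (via R27)
Shortest route: R10 → R9 → R37 → R28 → R27 → R8 = 11.

11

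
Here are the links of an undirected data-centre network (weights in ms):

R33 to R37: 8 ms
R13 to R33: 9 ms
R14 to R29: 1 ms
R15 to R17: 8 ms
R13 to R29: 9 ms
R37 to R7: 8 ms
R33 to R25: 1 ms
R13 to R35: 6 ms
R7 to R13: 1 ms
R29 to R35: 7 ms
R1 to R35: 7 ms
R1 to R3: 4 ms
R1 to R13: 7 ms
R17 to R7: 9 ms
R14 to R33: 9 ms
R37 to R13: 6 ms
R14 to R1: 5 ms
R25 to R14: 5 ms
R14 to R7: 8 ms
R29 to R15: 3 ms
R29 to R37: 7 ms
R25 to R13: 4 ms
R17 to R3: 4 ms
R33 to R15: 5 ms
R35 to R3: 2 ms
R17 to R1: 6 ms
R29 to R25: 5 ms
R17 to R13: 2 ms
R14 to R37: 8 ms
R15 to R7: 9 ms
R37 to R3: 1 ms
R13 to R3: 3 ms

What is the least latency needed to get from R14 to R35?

8 ms

Compare a few routes:
R14–R29–R37–R3–R35: 1+7+1+2 = 11
R14–R37–R3–R35: 8+1+2 = 11
R14–R29–R35: 1+7 = 8
Cheapest is R14–R29–R35 at 8 ms.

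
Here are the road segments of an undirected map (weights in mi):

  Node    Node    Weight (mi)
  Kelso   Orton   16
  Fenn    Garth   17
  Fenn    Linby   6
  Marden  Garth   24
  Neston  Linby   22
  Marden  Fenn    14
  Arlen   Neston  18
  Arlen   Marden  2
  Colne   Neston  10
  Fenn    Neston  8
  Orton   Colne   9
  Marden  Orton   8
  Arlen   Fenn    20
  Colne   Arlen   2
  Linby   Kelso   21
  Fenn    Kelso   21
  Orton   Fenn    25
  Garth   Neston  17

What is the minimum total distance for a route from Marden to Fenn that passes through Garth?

Shortest Marden→Garth: Marden–Garth = 24
Shortest Garth→Fenn: Garth–Fenn = 17
Total via Garth: 24 + 17 = 41 mi.

41 mi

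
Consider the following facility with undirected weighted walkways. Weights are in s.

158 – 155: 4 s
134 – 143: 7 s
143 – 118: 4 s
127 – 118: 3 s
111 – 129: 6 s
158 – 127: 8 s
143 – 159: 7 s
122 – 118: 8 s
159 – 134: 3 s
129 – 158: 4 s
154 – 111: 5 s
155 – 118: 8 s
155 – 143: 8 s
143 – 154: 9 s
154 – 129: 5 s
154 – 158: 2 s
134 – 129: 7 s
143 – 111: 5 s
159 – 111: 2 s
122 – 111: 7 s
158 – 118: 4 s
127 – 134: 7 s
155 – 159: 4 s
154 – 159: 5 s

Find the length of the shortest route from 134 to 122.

12 s

Settle nodes by increasing distance from 134:
134: 0
159: 3  (via 134)
111: 5  (via 159)
127: 7  (via 134)
129: 7  (via 134)
155: 7  (via 159)
143: 7  (via 134)
154: 8  (via 159)
158: 10  (via 154)
118: 10  (via 127)
122: 12  (via 111)
Shortest route: 134–159–111–122 = 12 s.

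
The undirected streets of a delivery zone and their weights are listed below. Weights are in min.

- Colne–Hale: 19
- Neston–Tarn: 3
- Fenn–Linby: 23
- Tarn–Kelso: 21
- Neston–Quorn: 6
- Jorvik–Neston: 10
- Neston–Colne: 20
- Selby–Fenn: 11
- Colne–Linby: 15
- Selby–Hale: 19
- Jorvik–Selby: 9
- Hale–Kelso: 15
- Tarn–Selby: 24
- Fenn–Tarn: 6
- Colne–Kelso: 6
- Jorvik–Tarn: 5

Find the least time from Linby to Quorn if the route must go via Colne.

Best Linby to Colne: Linby–Colne costing 15
Shortest Colne→Quorn: Colne–Neston–Quorn = 26
Total via Colne: 15 + 26 = 41 min.

41 min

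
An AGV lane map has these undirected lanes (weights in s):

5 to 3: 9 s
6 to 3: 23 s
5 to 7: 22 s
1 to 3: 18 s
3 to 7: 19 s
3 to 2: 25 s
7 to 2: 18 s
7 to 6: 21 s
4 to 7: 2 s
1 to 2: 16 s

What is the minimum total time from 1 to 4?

36 s

Shortest distances from 1:
1: 0
2: 16  (via 1)
3: 18  (via 1)
5: 27  (via 3)
7: 34  (via 2)
4: 36  (via 7)
Shortest route: 1 → 2 → 7 → 4 = 36 s.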